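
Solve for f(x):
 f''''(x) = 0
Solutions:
 f(x) = C1 + C2*x + C3*x^2 + C4*x^3


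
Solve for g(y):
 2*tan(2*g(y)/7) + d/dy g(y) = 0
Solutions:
 g(y) = -7*asin(C1*exp(-4*y/7))/2 + 7*pi/2
 g(y) = 7*asin(C1*exp(-4*y/7))/2


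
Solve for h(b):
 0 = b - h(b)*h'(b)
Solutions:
 h(b) = -sqrt(C1 + b^2)
 h(b) = sqrt(C1 + b^2)


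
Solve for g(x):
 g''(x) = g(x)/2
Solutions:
 g(x) = C1*exp(-sqrt(2)*x/2) + C2*exp(sqrt(2)*x/2)


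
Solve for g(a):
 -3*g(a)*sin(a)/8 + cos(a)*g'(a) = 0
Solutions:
 g(a) = C1/cos(a)^(3/8)


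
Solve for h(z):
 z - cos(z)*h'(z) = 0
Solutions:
 h(z) = C1 + Integral(z/cos(z), z)


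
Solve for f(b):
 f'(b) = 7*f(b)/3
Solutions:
 f(b) = C1*exp(7*b/3)


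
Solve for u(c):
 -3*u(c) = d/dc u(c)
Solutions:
 u(c) = C1*exp(-3*c)


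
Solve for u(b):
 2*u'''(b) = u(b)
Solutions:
 u(b) = C3*exp(2^(2/3)*b/2) + (C1*sin(2^(2/3)*sqrt(3)*b/4) + C2*cos(2^(2/3)*sqrt(3)*b/4))*exp(-2^(2/3)*b/4)


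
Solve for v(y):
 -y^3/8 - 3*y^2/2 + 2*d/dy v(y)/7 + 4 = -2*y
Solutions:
 v(y) = C1 + 7*y^4/64 + 7*y^3/4 - 7*y^2/2 - 14*y


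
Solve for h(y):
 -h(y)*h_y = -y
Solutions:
 h(y) = -sqrt(C1 + y^2)
 h(y) = sqrt(C1 + y^2)


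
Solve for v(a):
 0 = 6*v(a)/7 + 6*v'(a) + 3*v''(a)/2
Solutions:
 v(a) = C1*exp(2*a*(-1 + sqrt(42)/7)) + C2*exp(-2*a*(sqrt(42)/7 + 1))


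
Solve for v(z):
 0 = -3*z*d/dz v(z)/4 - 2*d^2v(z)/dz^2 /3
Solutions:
 v(z) = C1 + C2*erf(3*z/4)


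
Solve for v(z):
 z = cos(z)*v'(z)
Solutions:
 v(z) = C1 + Integral(z/cos(z), z)


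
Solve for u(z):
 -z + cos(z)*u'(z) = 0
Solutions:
 u(z) = C1 + Integral(z/cos(z), z)


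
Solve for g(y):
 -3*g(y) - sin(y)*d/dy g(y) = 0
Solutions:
 g(y) = C1*(cos(y) + 1)^(3/2)/(cos(y) - 1)^(3/2)


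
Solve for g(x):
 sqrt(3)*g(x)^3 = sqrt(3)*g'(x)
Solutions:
 g(x) = -sqrt(2)*sqrt(-1/(C1 + x))/2
 g(x) = sqrt(2)*sqrt(-1/(C1 + x))/2


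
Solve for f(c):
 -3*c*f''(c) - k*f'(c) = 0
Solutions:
 f(c) = C1 + c^(1 - re(k)/3)*(C2*sin(log(c)*Abs(im(k))/3) + C3*cos(log(c)*im(k)/3))


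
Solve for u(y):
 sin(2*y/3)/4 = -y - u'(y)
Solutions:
 u(y) = C1 - y^2/2 + 3*cos(2*y/3)/8


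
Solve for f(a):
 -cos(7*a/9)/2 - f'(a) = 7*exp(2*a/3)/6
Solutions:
 f(a) = C1 - 7*exp(2*a/3)/4 - 9*sin(7*a/9)/14


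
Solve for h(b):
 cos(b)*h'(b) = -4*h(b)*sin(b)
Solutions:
 h(b) = C1*cos(b)^4


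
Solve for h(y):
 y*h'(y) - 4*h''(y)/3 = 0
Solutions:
 h(y) = C1 + C2*erfi(sqrt(6)*y/4)


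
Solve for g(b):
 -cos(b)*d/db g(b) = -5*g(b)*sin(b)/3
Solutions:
 g(b) = C1/cos(b)^(5/3)


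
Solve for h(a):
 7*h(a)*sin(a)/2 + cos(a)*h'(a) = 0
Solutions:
 h(a) = C1*cos(a)^(7/2)


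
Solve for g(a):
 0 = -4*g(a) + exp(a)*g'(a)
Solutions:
 g(a) = C1*exp(-4*exp(-a))


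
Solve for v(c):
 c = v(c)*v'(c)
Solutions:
 v(c) = -sqrt(C1 + c^2)
 v(c) = sqrt(C1 + c^2)


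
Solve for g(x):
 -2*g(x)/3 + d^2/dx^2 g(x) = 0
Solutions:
 g(x) = C1*exp(-sqrt(6)*x/3) + C2*exp(sqrt(6)*x/3)


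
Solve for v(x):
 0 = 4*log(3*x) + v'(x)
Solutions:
 v(x) = C1 - 4*x*log(x) - x*log(81) + 4*x


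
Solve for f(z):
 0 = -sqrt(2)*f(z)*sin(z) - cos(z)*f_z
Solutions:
 f(z) = C1*cos(z)^(sqrt(2))


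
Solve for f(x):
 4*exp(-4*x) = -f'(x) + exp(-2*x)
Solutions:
 f(x) = C1 - exp(-2*x)/2 + exp(-4*x)


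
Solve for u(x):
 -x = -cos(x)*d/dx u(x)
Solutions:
 u(x) = C1 + Integral(x/cos(x), x)


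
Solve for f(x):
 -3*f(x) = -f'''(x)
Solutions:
 f(x) = C3*exp(3^(1/3)*x) + (C1*sin(3^(5/6)*x/2) + C2*cos(3^(5/6)*x/2))*exp(-3^(1/3)*x/2)


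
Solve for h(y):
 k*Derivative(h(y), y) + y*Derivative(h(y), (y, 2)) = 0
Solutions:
 h(y) = C1 + y^(1 - re(k))*(C2*sin(log(y)*Abs(im(k))) + C3*cos(log(y)*im(k)))


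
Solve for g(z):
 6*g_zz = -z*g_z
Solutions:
 g(z) = C1 + C2*erf(sqrt(3)*z/6)


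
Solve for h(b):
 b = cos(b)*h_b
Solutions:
 h(b) = C1 + Integral(b/cos(b), b)


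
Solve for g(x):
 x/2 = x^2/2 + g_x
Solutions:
 g(x) = C1 - x^3/6 + x^2/4


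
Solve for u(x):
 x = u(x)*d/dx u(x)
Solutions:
 u(x) = -sqrt(C1 + x^2)
 u(x) = sqrt(C1 + x^2)


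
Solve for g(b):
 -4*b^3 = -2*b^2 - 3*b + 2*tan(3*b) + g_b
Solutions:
 g(b) = C1 - b^4 + 2*b^3/3 + 3*b^2/2 + 2*log(cos(3*b))/3


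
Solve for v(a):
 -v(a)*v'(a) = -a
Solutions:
 v(a) = -sqrt(C1 + a^2)
 v(a) = sqrt(C1 + a^2)


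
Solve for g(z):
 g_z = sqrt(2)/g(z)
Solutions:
 g(z) = -sqrt(C1 + 2*sqrt(2)*z)
 g(z) = sqrt(C1 + 2*sqrt(2)*z)


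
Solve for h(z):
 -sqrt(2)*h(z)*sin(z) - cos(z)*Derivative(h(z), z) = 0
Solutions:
 h(z) = C1*cos(z)^(sqrt(2))


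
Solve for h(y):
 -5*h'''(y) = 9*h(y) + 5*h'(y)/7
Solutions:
 h(y) = C1*exp(y*(-10*3^(2/3)*490^(1/3)/(3969 + sqrt(15755061))^(1/3) + 2100^(1/3)*(3969 + sqrt(15755061))^(1/3))/420)*sin(3^(1/6)*y*(30*490^(1/3)/(3969 + sqrt(15755061))^(1/3) + 3^(2/3)*700^(1/3)*(3969 + sqrt(15755061))^(1/3))/420) + C2*exp(y*(-10*3^(2/3)*490^(1/3)/(3969 + sqrt(15755061))^(1/3) + 2100^(1/3)*(3969 + sqrt(15755061))^(1/3))/420)*cos(3^(1/6)*y*(30*490^(1/3)/(3969 + sqrt(15755061))^(1/3) + 3^(2/3)*700^(1/3)*(3969 + sqrt(15755061))^(1/3))/420) + C3*exp(-y*(-10*3^(2/3)*490^(1/3)/(3969 + sqrt(15755061))^(1/3) + 2100^(1/3)*(3969 + sqrt(15755061))^(1/3))/210)


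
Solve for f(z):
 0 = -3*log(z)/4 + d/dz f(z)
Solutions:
 f(z) = C1 + 3*z*log(z)/4 - 3*z/4


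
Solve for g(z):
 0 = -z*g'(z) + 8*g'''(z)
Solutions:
 g(z) = C1 + Integral(C2*airyai(z/2) + C3*airybi(z/2), z)


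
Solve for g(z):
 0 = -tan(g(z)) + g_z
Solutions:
 g(z) = pi - asin(C1*exp(z))
 g(z) = asin(C1*exp(z))


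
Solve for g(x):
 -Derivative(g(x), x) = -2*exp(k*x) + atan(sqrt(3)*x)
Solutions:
 g(x) = C1 - x*atan(sqrt(3)*x) + 2*Piecewise((exp(k*x)/k, Ne(k, 0)), (x, True)) + sqrt(3)*log(3*x^2 + 1)/6


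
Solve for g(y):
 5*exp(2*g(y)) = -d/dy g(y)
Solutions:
 g(y) = log(-sqrt(-1/(C1 - 5*y))) - log(2)/2
 g(y) = log(-1/(C1 - 5*y))/2 - log(2)/2


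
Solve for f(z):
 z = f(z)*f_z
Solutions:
 f(z) = -sqrt(C1 + z^2)
 f(z) = sqrt(C1 + z^2)


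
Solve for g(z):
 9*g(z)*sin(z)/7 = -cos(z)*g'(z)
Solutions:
 g(z) = C1*cos(z)^(9/7)


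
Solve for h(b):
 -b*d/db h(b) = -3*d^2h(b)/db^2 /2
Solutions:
 h(b) = C1 + C2*erfi(sqrt(3)*b/3)


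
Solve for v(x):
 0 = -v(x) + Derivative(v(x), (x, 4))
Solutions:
 v(x) = C1*exp(-x) + C2*exp(x) + C3*sin(x) + C4*cos(x)


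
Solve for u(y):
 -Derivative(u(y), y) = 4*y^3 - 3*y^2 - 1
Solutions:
 u(y) = C1 - y^4 + y^3 + y


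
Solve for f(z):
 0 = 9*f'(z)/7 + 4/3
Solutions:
 f(z) = C1 - 28*z/27


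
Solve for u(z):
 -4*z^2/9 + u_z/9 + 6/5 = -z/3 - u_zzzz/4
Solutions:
 u(z) = C1 + C4*exp(-2^(2/3)*3^(1/3)*z/3) + 4*z^3/3 - 3*z^2/2 - 54*z/5 + (C2*sin(2^(2/3)*3^(5/6)*z/6) + C3*cos(2^(2/3)*3^(5/6)*z/6))*exp(2^(2/3)*3^(1/3)*z/6)


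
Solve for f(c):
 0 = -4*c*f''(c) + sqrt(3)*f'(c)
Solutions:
 f(c) = C1 + C2*c^(sqrt(3)/4 + 1)


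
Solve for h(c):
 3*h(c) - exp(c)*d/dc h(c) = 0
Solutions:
 h(c) = C1*exp(-3*exp(-c))


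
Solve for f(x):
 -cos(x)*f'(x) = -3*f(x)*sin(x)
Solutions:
 f(x) = C1/cos(x)^3


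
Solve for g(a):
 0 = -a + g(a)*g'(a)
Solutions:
 g(a) = -sqrt(C1 + a^2)
 g(a) = sqrt(C1 + a^2)


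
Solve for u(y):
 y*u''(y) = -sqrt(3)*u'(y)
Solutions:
 u(y) = C1 + C2*y^(1 - sqrt(3))


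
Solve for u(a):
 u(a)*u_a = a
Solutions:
 u(a) = -sqrt(C1 + a^2)
 u(a) = sqrt(C1 + a^2)


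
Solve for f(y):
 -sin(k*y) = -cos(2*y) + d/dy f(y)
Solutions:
 f(y) = C1 + sin(2*y)/2 + cos(k*y)/k


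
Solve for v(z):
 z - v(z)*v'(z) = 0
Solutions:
 v(z) = -sqrt(C1 + z^2)
 v(z) = sqrt(C1 + z^2)


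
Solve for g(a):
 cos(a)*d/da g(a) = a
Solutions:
 g(a) = C1 + Integral(a/cos(a), a)


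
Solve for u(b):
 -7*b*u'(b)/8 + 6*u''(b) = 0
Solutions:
 u(b) = C1 + C2*erfi(sqrt(42)*b/24)


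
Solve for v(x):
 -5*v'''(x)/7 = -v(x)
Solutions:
 v(x) = C3*exp(5^(2/3)*7^(1/3)*x/5) + (C1*sin(sqrt(3)*5^(2/3)*7^(1/3)*x/10) + C2*cos(sqrt(3)*5^(2/3)*7^(1/3)*x/10))*exp(-5^(2/3)*7^(1/3)*x/10)


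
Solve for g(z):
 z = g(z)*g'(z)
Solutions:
 g(z) = -sqrt(C1 + z^2)
 g(z) = sqrt(C1 + z^2)


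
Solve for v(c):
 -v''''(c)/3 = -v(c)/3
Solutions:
 v(c) = C1*exp(-c) + C2*exp(c) + C3*sin(c) + C4*cos(c)


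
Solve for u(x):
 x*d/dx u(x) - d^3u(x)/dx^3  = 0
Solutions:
 u(x) = C1 + Integral(C2*airyai(x) + C3*airybi(x), x)


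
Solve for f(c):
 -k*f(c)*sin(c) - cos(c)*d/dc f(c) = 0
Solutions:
 f(c) = C1*exp(k*log(cos(c)))


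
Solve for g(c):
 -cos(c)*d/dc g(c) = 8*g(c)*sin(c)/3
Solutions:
 g(c) = C1*cos(c)^(8/3)


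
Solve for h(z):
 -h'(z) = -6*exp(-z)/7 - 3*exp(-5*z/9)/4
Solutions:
 h(z) = C1 - 6*exp(-z)/7 - 27*exp(-5*z/9)/20


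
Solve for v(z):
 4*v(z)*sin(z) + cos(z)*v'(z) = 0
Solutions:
 v(z) = C1*cos(z)^4


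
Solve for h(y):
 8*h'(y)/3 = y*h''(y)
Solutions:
 h(y) = C1 + C2*y^(11/3)


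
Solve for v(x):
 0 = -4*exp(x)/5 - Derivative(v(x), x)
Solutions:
 v(x) = C1 - 4*exp(x)/5


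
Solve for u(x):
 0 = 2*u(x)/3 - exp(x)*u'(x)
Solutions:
 u(x) = C1*exp(-2*exp(-x)/3)


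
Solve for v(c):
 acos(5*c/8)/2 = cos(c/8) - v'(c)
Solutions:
 v(c) = C1 - c*acos(5*c/8)/2 + sqrt(64 - 25*c^2)/10 + 8*sin(c/8)


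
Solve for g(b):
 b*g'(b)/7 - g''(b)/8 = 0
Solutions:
 g(b) = C1 + C2*erfi(2*sqrt(7)*b/7)


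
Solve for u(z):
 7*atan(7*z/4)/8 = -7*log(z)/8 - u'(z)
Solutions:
 u(z) = C1 - 7*z*log(z)/8 - 7*z*atan(7*z/4)/8 + 7*z/8 + log(49*z^2 + 16)/4


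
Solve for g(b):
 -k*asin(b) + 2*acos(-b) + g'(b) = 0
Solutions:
 g(b) = C1 - 2*b*acos(-b) + k*(b*asin(b) + sqrt(1 - b^2)) - 2*sqrt(1 - b^2)


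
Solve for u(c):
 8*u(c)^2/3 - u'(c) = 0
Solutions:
 u(c) = -3/(C1 + 8*c)


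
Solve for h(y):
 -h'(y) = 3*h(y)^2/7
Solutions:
 h(y) = 7/(C1 + 3*y)


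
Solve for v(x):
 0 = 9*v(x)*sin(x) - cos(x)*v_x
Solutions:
 v(x) = C1/cos(x)^9


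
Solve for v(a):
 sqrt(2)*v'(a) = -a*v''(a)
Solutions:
 v(a) = C1 + C2*a^(1 - sqrt(2))


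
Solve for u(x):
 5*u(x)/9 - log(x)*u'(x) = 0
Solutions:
 u(x) = C1*exp(5*li(x)/9)


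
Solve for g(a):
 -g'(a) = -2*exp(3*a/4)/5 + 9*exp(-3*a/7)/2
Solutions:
 g(a) = C1 + 8*exp(3*a/4)/15 + 21*exp(-3*a/7)/2


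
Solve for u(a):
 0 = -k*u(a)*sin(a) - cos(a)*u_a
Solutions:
 u(a) = C1*exp(k*log(cos(a)))


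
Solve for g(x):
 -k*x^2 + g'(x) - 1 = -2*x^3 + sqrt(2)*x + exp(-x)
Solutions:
 g(x) = C1 + k*x^3/3 - x^4/2 + sqrt(2)*x^2/2 + x - exp(-x)


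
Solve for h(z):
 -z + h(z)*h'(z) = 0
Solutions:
 h(z) = -sqrt(C1 + z^2)
 h(z) = sqrt(C1 + z^2)


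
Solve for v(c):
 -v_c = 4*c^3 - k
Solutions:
 v(c) = C1 - c^4 + c*k


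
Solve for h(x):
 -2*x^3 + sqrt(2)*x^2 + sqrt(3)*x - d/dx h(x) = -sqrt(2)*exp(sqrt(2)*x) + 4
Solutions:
 h(x) = C1 - x^4/2 + sqrt(2)*x^3/3 + sqrt(3)*x^2/2 - 4*x + exp(sqrt(2)*x)


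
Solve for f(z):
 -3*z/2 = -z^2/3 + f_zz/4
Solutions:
 f(z) = C1 + C2*z + z^4/9 - z^3


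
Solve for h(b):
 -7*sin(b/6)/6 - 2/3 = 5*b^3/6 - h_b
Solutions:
 h(b) = C1 + 5*b^4/24 + 2*b/3 - 7*cos(b/6)


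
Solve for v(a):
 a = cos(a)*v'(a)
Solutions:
 v(a) = C1 + Integral(a/cos(a), a)


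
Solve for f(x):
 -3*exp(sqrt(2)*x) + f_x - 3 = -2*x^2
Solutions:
 f(x) = C1 - 2*x^3/3 + 3*x + 3*sqrt(2)*exp(sqrt(2)*x)/2


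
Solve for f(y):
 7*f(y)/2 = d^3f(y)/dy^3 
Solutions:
 f(y) = C3*exp(2^(2/3)*7^(1/3)*y/2) + (C1*sin(2^(2/3)*sqrt(3)*7^(1/3)*y/4) + C2*cos(2^(2/3)*sqrt(3)*7^(1/3)*y/4))*exp(-2^(2/3)*7^(1/3)*y/4)


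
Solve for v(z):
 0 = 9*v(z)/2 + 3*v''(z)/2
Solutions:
 v(z) = C1*sin(sqrt(3)*z) + C2*cos(sqrt(3)*z)


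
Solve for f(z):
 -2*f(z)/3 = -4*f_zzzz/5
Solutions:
 f(z) = C1*exp(-5^(1/4)*6^(3/4)*z/6) + C2*exp(5^(1/4)*6^(3/4)*z/6) + C3*sin(5^(1/4)*6^(3/4)*z/6) + C4*cos(5^(1/4)*6^(3/4)*z/6)


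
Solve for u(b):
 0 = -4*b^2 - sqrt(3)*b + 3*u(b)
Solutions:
 u(b) = b*(4*b + sqrt(3))/3


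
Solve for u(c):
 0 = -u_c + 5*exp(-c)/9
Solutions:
 u(c) = C1 - 5*exp(-c)/9


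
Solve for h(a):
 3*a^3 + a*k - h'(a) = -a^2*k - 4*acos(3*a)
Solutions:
 h(a) = C1 + 3*a^4/4 + a^3*k/3 + a^2*k/2 + 4*a*acos(3*a) - 4*sqrt(1 - 9*a^2)/3


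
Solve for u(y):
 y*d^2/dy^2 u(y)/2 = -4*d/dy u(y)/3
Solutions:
 u(y) = C1 + C2/y^(5/3)


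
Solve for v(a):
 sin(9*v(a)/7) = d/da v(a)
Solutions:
 -a + 7*log(cos(9*v(a)/7) - 1)/18 - 7*log(cos(9*v(a)/7) + 1)/18 = C1


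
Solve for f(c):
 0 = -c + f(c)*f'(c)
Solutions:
 f(c) = -sqrt(C1 + c^2)
 f(c) = sqrt(C1 + c^2)


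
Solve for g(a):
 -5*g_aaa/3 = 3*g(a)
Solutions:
 g(a) = C3*exp(-15^(2/3)*a/5) + (C1*sin(3*3^(1/6)*5^(2/3)*a/10) + C2*cos(3*3^(1/6)*5^(2/3)*a/10))*exp(15^(2/3)*a/10)


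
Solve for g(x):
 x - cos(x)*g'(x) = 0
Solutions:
 g(x) = C1 + Integral(x/cos(x), x)


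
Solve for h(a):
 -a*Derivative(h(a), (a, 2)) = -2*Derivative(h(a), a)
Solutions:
 h(a) = C1 + C2*a^3


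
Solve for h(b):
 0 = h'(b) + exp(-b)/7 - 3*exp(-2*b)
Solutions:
 h(b) = C1 + exp(-b)/7 - 3*exp(-2*b)/2


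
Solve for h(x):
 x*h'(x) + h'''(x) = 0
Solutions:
 h(x) = C1 + Integral(C2*airyai(-x) + C3*airybi(-x), x)


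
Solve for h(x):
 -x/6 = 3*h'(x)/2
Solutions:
 h(x) = C1 - x^2/18


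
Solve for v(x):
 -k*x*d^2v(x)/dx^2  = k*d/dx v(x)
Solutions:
 v(x) = C1 + C2*log(x)


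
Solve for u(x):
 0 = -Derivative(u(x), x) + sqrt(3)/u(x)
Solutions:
 u(x) = -sqrt(C1 + 2*sqrt(3)*x)
 u(x) = sqrt(C1 + 2*sqrt(3)*x)


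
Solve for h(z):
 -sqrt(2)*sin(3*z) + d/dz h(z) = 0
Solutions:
 h(z) = C1 - sqrt(2)*cos(3*z)/3


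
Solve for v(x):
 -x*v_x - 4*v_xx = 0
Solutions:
 v(x) = C1 + C2*erf(sqrt(2)*x/4)


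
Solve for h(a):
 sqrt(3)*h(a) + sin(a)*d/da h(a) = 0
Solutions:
 h(a) = C1*(cos(a) + 1)^(sqrt(3)/2)/(cos(a) - 1)^(sqrt(3)/2)


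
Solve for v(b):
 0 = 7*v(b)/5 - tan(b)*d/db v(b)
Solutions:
 v(b) = C1*sin(b)^(7/5)


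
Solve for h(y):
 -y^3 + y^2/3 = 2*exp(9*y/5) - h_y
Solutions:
 h(y) = C1 + y^4/4 - y^3/9 + 10*exp(9*y/5)/9


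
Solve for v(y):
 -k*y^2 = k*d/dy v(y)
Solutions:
 v(y) = C1 - y^3/3


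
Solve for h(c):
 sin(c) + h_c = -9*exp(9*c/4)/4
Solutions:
 h(c) = C1 - exp(c)^(9/4) + cos(c)


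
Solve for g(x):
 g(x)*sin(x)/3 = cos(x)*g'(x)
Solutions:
 g(x) = C1/cos(x)^(1/3)


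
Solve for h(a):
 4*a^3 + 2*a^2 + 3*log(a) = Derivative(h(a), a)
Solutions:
 h(a) = C1 + a^4 + 2*a^3/3 + 3*a*log(a) - 3*a


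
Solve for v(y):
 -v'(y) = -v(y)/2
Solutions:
 v(y) = C1*exp(y/2)


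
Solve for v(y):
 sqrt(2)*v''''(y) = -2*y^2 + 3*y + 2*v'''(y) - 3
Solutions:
 v(y) = C1 + C2*y + C3*y^2 + C4*exp(sqrt(2)*y) + y^5/60 + y^4*(-3 + 2*sqrt(2))/48 + y^3*(10 - 3*sqrt(2))/24


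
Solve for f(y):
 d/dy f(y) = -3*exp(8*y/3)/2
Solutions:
 f(y) = C1 - 9*exp(8*y/3)/16


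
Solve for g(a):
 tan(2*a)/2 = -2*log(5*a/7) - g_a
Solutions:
 g(a) = C1 - 2*a*log(a) - 2*a*log(5) + 2*a + 2*a*log(7) + log(cos(2*a))/4


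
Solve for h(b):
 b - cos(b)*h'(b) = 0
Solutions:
 h(b) = C1 + Integral(b/cos(b), b)


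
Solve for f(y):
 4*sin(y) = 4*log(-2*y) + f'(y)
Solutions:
 f(y) = C1 - 4*y*log(-y) - 4*y*log(2) + 4*y - 4*cos(y)


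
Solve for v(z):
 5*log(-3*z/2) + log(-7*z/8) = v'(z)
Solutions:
 v(z) = C1 + 6*z*log(-z) + z*(-6 - 8*log(2) + log(1701))


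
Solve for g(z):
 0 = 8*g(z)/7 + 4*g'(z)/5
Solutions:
 g(z) = C1*exp(-10*z/7)


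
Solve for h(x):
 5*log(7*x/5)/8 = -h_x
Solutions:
 h(x) = C1 - 5*x*log(x)/8 - 5*x*log(7)/8 + 5*x/8 + 5*x*log(5)/8


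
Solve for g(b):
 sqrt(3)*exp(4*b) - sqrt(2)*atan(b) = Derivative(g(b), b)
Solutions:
 g(b) = C1 - sqrt(2)*(b*atan(b) - log(b^2 + 1)/2) + sqrt(3)*exp(4*b)/4


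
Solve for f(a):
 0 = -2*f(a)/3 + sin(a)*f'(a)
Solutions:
 f(a) = C1*(cos(a) - 1)^(1/3)/(cos(a) + 1)^(1/3)


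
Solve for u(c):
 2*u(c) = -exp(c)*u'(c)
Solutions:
 u(c) = C1*exp(2*exp(-c))


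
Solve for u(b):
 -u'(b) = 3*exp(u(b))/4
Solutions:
 u(b) = log(1/(C1 + 3*b)) + 2*log(2)


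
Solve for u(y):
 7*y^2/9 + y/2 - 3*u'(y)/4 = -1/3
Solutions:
 u(y) = C1 + 28*y^3/81 + y^2/3 + 4*y/9


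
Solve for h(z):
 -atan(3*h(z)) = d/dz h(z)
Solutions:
 Integral(1/atan(3*_y), (_y, h(z))) = C1 - z


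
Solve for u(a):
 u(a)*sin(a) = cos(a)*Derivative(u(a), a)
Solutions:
 u(a) = C1/cos(a)


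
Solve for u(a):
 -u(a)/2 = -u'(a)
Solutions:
 u(a) = C1*exp(a/2)


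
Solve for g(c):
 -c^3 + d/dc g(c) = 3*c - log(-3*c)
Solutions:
 g(c) = C1 + c^4/4 + 3*c^2/2 - c*log(-c) + c*(1 - log(3))


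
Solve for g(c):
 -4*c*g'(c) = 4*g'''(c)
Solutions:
 g(c) = C1 + Integral(C2*airyai(-c) + C3*airybi(-c), c)


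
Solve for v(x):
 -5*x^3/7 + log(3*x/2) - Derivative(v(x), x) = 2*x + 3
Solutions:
 v(x) = C1 - 5*x^4/28 - x^2 + x*log(x) - 4*x + x*log(3/2)


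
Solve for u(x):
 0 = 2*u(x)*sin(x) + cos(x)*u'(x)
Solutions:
 u(x) = C1*cos(x)^2


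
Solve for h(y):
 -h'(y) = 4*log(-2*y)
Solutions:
 h(y) = C1 - 4*y*log(-y) + 4*y*(1 - log(2))


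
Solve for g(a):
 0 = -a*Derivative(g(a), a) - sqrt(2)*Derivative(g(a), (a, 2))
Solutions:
 g(a) = C1 + C2*erf(2^(1/4)*a/2)


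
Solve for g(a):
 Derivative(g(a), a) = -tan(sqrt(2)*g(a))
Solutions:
 g(a) = sqrt(2)*(pi - asin(C1*exp(-sqrt(2)*a)))/2
 g(a) = sqrt(2)*asin(C1*exp(-sqrt(2)*a))/2


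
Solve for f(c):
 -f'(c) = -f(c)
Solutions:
 f(c) = C1*exp(c)


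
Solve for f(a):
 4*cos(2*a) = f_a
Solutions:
 f(a) = C1 + 2*sin(2*a)


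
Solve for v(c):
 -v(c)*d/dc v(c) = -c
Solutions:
 v(c) = -sqrt(C1 + c^2)
 v(c) = sqrt(C1 + c^2)


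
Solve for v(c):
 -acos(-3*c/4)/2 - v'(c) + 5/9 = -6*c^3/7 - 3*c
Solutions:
 v(c) = C1 + 3*c^4/14 + 3*c^2/2 - c*acos(-3*c/4)/2 + 5*c/9 - sqrt(16 - 9*c^2)/6


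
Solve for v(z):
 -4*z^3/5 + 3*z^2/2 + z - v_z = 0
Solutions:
 v(z) = C1 - z^4/5 + z^3/2 + z^2/2


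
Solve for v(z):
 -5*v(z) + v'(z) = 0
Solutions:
 v(z) = C1*exp(5*z)


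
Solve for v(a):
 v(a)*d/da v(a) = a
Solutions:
 v(a) = -sqrt(C1 + a^2)
 v(a) = sqrt(C1 + a^2)


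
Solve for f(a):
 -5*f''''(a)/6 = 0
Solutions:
 f(a) = C1 + C2*a + C3*a^2 + C4*a^3


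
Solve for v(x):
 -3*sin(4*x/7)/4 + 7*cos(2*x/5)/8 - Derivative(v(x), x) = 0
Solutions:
 v(x) = C1 + 35*sin(2*x/5)/16 + 21*cos(4*x/7)/16


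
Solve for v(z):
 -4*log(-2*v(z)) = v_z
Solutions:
 Integral(1/(log(-_y) + log(2)), (_y, v(z)))/4 = C1 - z


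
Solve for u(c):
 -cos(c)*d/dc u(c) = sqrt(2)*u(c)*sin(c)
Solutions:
 u(c) = C1*cos(c)^(sqrt(2))


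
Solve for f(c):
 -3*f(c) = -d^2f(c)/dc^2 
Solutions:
 f(c) = C1*exp(-sqrt(3)*c) + C2*exp(sqrt(3)*c)


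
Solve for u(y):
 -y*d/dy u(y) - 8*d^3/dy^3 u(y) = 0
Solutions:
 u(y) = C1 + Integral(C2*airyai(-y/2) + C3*airybi(-y/2), y)


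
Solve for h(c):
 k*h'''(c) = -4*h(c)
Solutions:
 h(c) = C1*exp(2^(2/3)*c*(-1/k)^(1/3)) + C2*exp(2^(2/3)*c*(-1/k)^(1/3)*(-1 + sqrt(3)*I)/2) + C3*exp(-2^(2/3)*c*(-1/k)^(1/3)*(1 + sqrt(3)*I)/2)


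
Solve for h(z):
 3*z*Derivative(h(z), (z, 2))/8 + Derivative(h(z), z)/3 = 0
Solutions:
 h(z) = C1 + C2*z^(1/9)


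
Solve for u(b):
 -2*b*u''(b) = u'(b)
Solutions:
 u(b) = C1 + C2*sqrt(b)


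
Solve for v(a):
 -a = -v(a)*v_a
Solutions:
 v(a) = -sqrt(C1 + a^2)
 v(a) = sqrt(C1 + a^2)


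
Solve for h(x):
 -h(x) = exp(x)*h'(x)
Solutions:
 h(x) = C1*exp(exp(-x))


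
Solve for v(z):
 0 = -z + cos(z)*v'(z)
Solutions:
 v(z) = C1 + Integral(z/cos(z), z)


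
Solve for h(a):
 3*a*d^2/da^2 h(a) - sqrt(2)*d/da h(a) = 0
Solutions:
 h(a) = C1 + C2*a^(sqrt(2)/3 + 1)


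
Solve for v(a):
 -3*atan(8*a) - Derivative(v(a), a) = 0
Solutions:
 v(a) = C1 - 3*a*atan(8*a) + 3*log(64*a^2 + 1)/16


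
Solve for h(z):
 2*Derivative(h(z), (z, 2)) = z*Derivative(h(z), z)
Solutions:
 h(z) = C1 + C2*erfi(z/2)


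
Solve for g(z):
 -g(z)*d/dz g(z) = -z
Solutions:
 g(z) = -sqrt(C1 + z^2)
 g(z) = sqrt(C1 + z^2)


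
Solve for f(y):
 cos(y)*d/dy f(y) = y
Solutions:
 f(y) = C1 + Integral(y/cos(y), y)


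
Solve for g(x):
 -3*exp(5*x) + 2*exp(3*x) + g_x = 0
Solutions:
 g(x) = C1 + 3*exp(5*x)/5 - 2*exp(3*x)/3


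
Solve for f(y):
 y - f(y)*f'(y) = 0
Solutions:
 f(y) = -sqrt(C1 + y^2)
 f(y) = sqrt(C1 + y^2)


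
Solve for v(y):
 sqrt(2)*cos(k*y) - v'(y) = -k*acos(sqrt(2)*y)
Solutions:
 v(y) = C1 + k*(y*acos(sqrt(2)*y) - sqrt(2)*sqrt(1 - 2*y^2)/2) + sqrt(2)*Piecewise((sin(k*y)/k, Ne(k, 0)), (y, True))


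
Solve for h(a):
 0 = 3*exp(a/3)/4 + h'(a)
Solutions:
 h(a) = C1 - 9*exp(a/3)/4


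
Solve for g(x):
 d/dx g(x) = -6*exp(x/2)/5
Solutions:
 g(x) = C1 - 12*exp(x/2)/5


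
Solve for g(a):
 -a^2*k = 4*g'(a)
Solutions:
 g(a) = C1 - a^3*k/12


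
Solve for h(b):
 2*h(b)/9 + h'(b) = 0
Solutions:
 h(b) = C1*exp(-2*b/9)


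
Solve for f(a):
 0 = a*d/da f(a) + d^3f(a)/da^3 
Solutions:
 f(a) = C1 + Integral(C2*airyai(-a) + C3*airybi(-a), a)


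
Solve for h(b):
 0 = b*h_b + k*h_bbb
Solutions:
 h(b) = C1 + Integral(C2*airyai(b*(-1/k)^(1/3)) + C3*airybi(b*(-1/k)^(1/3)), b)


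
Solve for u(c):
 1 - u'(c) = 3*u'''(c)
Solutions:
 u(c) = C1 + C2*sin(sqrt(3)*c/3) + C3*cos(sqrt(3)*c/3) + c


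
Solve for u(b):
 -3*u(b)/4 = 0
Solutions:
 u(b) = 0


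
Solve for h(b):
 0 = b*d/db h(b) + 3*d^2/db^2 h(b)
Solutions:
 h(b) = C1 + C2*erf(sqrt(6)*b/6)


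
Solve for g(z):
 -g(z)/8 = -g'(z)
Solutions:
 g(z) = C1*exp(z/8)


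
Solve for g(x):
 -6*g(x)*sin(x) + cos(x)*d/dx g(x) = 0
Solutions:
 g(x) = C1/cos(x)^6


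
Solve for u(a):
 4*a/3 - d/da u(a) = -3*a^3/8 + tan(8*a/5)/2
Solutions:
 u(a) = C1 + 3*a^4/32 + 2*a^2/3 + 5*log(cos(8*a/5))/16


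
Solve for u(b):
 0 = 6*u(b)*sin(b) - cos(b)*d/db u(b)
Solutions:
 u(b) = C1/cos(b)^6


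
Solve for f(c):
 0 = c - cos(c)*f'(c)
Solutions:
 f(c) = C1 + Integral(c/cos(c), c)


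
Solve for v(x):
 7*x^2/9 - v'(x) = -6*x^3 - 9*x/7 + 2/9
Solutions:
 v(x) = C1 + 3*x^4/2 + 7*x^3/27 + 9*x^2/14 - 2*x/9


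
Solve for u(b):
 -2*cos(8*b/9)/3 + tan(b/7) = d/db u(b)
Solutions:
 u(b) = C1 - 7*log(cos(b/7)) - 3*sin(8*b/9)/4


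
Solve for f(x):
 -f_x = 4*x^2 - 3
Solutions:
 f(x) = C1 - 4*x^3/3 + 3*x


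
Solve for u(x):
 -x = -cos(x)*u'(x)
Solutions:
 u(x) = C1 + Integral(x/cos(x), x)


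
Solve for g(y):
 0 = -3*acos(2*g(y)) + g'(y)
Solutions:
 Integral(1/acos(2*_y), (_y, g(y))) = C1 + 3*y


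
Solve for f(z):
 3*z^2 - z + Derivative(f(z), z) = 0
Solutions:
 f(z) = C1 - z^3 + z^2/2


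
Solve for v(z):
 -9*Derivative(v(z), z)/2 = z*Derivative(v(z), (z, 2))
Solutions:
 v(z) = C1 + C2/z^(7/2)


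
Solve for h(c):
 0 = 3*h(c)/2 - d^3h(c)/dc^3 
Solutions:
 h(c) = C3*exp(2^(2/3)*3^(1/3)*c/2) + (C1*sin(2^(2/3)*3^(5/6)*c/4) + C2*cos(2^(2/3)*3^(5/6)*c/4))*exp(-2^(2/3)*3^(1/3)*c/4)


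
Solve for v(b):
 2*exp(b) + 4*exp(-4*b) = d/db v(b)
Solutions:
 v(b) = C1 + 2*exp(b) - exp(-4*b)


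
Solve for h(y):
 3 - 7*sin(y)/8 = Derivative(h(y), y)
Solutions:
 h(y) = C1 + 3*y + 7*cos(y)/8


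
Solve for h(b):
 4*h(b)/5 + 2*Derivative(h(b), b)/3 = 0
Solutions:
 h(b) = C1*exp(-6*b/5)


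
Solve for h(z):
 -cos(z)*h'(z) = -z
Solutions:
 h(z) = C1 + Integral(z/cos(z), z)


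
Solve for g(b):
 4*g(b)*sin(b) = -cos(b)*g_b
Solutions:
 g(b) = C1*cos(b)^4


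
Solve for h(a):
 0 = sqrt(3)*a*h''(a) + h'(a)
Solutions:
 h(a) = C1 + C2*a^(1 - sqrt(3)/3)


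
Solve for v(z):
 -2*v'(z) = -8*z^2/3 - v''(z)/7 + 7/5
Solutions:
 v(z) = C1 + C2*exp(14*z) + 4*z^3/9 + 2*z^2/21 - 1009*z/1470


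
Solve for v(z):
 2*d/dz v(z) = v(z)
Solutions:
 v(z) = C1*exp(z/2)


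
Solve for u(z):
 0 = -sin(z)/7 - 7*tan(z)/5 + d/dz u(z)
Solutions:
 u(z) = C1 - 7*log(cos(z))/5 - cos(z)/7


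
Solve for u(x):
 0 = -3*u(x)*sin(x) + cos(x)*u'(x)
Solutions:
 u(x) = C1/cos(x)^3


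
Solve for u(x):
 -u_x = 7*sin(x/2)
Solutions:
 u(x) = C1 + 14*cos(x/2)


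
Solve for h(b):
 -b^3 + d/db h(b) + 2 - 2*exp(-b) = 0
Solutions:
 h(b) = C1 + b^4/4 - 2*b - 2*exp(-b)


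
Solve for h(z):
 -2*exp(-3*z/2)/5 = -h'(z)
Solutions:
 h(z) = C1 - 4*exp(-3*z/2)/15


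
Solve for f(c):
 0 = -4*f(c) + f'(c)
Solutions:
 f(c) = C1*exp(4*c)


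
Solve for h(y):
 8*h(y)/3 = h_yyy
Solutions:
 h(y) = C3*exp(2*3^(2/3)*y/3) + (C1*sin(3^(1/6)*y) + C2*cos(3^(1/6)*y))*exp(-3^(2/3)*y/3)


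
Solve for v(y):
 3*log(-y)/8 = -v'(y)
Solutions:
 v(y) = C1 - 3*y*log(-y)/8 + 3*y/8


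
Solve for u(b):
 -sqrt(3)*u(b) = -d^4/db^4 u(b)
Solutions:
 u(b) = C1*exp(-3^(1/8)*b) + C2*exp(3^(1/8)*b) + C3*sin(3^(1/8)*b) + C4*cos(3^(1/8)*b)


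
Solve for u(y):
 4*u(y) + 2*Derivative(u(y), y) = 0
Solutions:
 u(y) = C1*exp(-2*y)


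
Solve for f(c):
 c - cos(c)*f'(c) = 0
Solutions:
 f(c) = C1 + Integral(c/cos(c), c)


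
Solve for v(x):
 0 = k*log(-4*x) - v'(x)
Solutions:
 v(x) = C1 + k*x*log(-x) + k*x*(-1 + 2*log(2))


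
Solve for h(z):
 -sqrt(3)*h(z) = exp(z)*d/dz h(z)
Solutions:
 h(z) = C1*exp(sqrt(3)*exp(-z))


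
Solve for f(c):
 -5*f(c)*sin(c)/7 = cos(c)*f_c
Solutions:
 f(c) = C1*cos(c)^(5/7)


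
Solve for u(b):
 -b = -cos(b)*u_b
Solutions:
 u(b) = C1 + Integral(b/cos(b), b)


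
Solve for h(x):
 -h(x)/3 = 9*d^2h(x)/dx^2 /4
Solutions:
 h(x) = C1*sin(2*sqrt(3)*x/9) + C2*cos(2*sqrt(3)*x/9)


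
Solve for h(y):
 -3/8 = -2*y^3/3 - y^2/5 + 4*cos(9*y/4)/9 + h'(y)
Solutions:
 h(y) = C1 + y^4/6 + y^3/15 - 3*y/8 - 16*sin(9*y/4)/81


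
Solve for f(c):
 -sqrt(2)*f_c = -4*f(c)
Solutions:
 f(c) = C1*exp(2*sqrt(2)*c)


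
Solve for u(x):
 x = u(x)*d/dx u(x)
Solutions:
 u(x) = -sqrt(C1 + x^2)
 u(x) = sqrt(C1 + x^2)


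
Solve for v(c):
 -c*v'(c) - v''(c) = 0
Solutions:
 v(c) = C1 + C2*erf(sqrt(2)*c/2)


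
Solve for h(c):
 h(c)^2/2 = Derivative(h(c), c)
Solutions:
 h(c) = -2/(C1 + c)


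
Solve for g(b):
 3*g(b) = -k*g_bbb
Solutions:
 g(b) = C1*exp(3^(1/3)*b*(-1/k)^(1/3)) + C2*exp(b*(-1/k)^(1/3)*(-3^(1/3) + 3^(5/6)*I)/2) + C3*exp(-b*(-1/k)^(1/3)*(3^(1/3) + 3^(5/6)*I)/2)


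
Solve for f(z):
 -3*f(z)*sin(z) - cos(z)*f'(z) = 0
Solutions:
 f(z) = C1*cos(z)^3


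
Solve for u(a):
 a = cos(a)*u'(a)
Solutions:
 u(a) = C1 + Integral(a/cos(a), a)


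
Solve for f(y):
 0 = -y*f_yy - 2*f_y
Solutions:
 f(y) = C1 + C2/y


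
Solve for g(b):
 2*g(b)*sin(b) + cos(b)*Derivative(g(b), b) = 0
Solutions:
 g(b) = C1*cos(b)^2


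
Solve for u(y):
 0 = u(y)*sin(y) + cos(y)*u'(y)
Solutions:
 u(y) = C1*cos(y)


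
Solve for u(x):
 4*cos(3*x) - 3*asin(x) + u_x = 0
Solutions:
 u(x) = C1 + 3*x*asin(x) + 3*sqrt(1 - x^2) - 4*sin(3*x)/3


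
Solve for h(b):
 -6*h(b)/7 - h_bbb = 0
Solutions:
 h(b) = C3*exp(-6^(1/3)*7^(2/3)*b/7) + (C1*sin(2^(1/3)*3^(5/6)*7^(2/3)*b/14) + C2*cos(2^(1/3)*3^(5/6)*7^(2/3)*b/14))*exp(6^(1/3)*7^(2/3)*b/14)


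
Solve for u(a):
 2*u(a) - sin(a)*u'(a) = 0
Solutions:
 u(a) = C1*(cos(a) - 1)/(cos(a) + 1)


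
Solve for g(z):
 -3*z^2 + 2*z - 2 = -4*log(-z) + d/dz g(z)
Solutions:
 g(z) = C1 - z^3 + z^2 + 4*z*log(-z) - 6*z


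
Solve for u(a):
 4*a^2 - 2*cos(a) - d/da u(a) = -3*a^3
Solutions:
 u(a) = C1 + 3*a^4/4 + 4*a^3/3 - 2*sin(a)


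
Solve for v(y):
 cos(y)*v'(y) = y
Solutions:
 v(y) = C1 + Integral(y/cos(y), y)


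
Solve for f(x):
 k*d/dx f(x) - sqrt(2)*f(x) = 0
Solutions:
 f(x) = C1*exp(sqrt(2)*x/k)


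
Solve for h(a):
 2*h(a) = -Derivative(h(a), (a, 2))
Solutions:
 h(a) = C1*sin(sqrt(2)*a) + C2*cos(sqrt(2)*a)


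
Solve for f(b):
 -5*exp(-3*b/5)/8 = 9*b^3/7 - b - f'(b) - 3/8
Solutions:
 f(b) = C1 + 9*b^4/28 - b^2/2 - 3*b/8 - 25*exp(-3*b/5)/24


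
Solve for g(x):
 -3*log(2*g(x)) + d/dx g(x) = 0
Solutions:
 -Integral(1/(log(_y) + log(2)), (_y, g(x)))/3 = C1 - x


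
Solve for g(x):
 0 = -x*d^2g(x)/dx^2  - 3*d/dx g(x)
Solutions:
 g(x) = C1 + C2/x^2


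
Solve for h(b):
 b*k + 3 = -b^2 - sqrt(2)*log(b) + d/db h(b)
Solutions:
 h(b) = C1 + b^3/3 + b^2*k/2 + sqrt(2)*b*log(b) - sqrt(2)*b + 3*b


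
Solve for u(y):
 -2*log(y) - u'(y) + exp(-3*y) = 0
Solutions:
 u(y) = C1 - 2*y*log(y) + 2*y - exp(-3*y)/3


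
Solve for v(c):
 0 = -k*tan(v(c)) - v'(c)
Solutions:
 v(c) = pi - asin(C1*exp(-c*k))
 v(c) = asin(C1*exp(-c*k))


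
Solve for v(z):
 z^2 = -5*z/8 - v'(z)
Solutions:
 v(z) = C1 - z^3/3 - 5*z^2/16


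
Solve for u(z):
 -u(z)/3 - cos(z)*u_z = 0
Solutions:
 u(z) = C1*(sin(z) - 1)^(1/6)/(sin(z) + 1)^(1/6)


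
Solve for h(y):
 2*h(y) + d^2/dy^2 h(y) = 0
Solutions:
 h(y) = C1*sin(sqrt(2)*y) + C2*cos(sqrt(2)*y)


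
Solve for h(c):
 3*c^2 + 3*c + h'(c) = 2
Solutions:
 h(c) = C1 - c^3 - 3*c^2/2 + 2*c


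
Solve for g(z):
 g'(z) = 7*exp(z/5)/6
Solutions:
 g(z) = C1 + 35*exp(z/5)/6


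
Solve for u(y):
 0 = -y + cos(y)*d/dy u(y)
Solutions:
 u(y) = C1 + Integral(y/cos(y), y)


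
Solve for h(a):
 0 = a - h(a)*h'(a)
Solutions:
 h(a) = -sqrt(C1 + a^2)
 h(a) = sqrt(C1 + a^2)


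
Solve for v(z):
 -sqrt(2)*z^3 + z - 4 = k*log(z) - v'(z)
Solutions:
 v(z) = C1 + k*z*log(z) - k*z + sqrt(2)*z^4/4 - z^2/2 + 4*z


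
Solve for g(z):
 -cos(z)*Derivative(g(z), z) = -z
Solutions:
 g(z) = C1 + Integral(z/cos(z), z)


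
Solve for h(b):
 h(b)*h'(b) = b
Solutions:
 h(b) = -sqrt(C1 + b^2)
 h(b) = sqrt(C1 + b^2)


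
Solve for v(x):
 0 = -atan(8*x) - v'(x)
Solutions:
 v(x) = C1 - x*atan(8*x) + log(64*x^2 + 1)/16


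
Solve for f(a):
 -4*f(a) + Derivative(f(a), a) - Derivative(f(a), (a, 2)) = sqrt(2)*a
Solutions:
 f(a) = -sqrt(2)*a/4 + (C1*sin(sqrt(15)*a/2) + C2*cos(sqrt(15)*a/2))*exp(a/2) - sqrt(2)/16


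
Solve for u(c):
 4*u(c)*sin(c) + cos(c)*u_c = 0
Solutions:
 u(c) = C1*cos(c)^4


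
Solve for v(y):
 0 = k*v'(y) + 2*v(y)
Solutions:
 v(y) = C1*exp(-2*y/k)


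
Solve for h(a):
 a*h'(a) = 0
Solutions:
 h(a) = C1


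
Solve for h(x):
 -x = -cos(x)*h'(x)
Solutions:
 h(x) = C1 + Integral(x/cos(x), x)


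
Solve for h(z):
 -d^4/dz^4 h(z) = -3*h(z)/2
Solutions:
 h(z) = C1*exp(-2^(3/4)*3^(1/4)*z/2) + C2*exp(2^(3/4)*3^(1/4)*z/2) + C3*sin(2^(3/4)*3^(1/4)*z/2) + C4*cos(2^(3/4)*3^(1/4)*z/2)


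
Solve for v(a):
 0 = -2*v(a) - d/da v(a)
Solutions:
 v(a) = C1*exp(-2*a)


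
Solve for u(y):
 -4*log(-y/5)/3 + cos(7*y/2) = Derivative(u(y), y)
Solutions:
 u(y) = C1 - 4*y*log(-y)/3 + 4*y/3 + 4*y*log(5)/3 + 2*sin(7*y/2)/7


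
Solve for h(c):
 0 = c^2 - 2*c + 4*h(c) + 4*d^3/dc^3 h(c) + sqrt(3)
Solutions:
 h(c) = C3*exp(-c) - c^2/4 + c/2 + (C1*sin(sqrt(3)*c/2) + C2*cos(sqrt(3)*c/2))*exp(c/2) - sqrt(3)/4


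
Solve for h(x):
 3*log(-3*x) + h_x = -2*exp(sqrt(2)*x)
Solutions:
 h(x) = C1 - 3*x*log(-x) + 3*x*(1 - log(3)) - sqrt(2)*exp(sqrt(2)*x)


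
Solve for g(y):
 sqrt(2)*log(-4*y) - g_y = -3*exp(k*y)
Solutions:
 g(y) = C1 + sqrt(2)*y*log(-y) + sqrt(2)*y*(-1 + 2*log(2)) + Piecewise((3*exp(k*y)/k, Ne(k, 0)), (3*y, True))


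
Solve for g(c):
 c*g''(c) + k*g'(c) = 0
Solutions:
 g(c) = C1 + c^(1 - re(k))*(C2*sin(log(c)*Abs(im(k))) + C3*cos(log(c)*im(k)))


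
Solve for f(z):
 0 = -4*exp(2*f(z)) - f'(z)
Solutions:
 f(z) = log(-sqrt(-1/(C1 - 4*z))) - log(2)/2
 f(z) = log(-1/(C1 - 4*z))/2 - log(2)/2


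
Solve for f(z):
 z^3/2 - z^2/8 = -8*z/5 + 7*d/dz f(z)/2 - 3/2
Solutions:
 f(z) = C1 + z^4/28 - z^3/84 + 8*z^2/35 + 3*z/7


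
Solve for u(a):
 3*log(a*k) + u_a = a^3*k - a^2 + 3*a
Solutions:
 u(a) = C1 + a^4*k/4 - a^3/3 + 3*a^2/2 - 3*a*log(a*k) + 3*a


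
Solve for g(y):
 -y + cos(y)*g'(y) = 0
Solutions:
 g(y) = C1 + Integral(y/cos(y), y)


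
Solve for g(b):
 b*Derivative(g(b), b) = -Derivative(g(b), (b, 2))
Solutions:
 g(b) = C1 + C2*erf(sqrt(2)*b/2)


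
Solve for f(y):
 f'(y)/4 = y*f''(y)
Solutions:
 f(y) = C1 + C2*y^(5/4)


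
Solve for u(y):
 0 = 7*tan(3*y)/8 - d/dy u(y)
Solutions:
 u(y) = C1 - 7*log(cos(3*y))/24


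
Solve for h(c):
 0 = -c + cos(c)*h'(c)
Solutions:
 h(c) = C1 + Integral(c/cos(c), c)


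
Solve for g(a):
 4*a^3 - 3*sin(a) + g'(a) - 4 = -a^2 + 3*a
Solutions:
 g(a) = C1 - a^4 - a^3/3 + 3*a^2/2 + 4*a - 3*cos(a)


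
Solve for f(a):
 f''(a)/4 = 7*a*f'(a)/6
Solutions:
 f(a) = C1 + C2*erfi(sqrt(21)*a/3)


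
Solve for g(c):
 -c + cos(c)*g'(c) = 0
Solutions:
 g(c) = C1 + Integral(c/cos(c), c)


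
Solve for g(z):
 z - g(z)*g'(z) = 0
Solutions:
 g(z) = -sqrt(C1 + z^2)
 g(z) = sqrt(C1 + z^2)


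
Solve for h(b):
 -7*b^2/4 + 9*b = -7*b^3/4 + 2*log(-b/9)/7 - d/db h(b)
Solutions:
 h(b) = C1 - 7*b^4/16 + 7*b^3/12 - 9*b^2/2 + 2*b*log(-b)/7 + 2*b*(-2*log(3) - 1)/7


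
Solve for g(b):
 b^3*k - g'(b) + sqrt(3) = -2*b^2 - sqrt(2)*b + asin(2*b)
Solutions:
 g(b) = C1 + b^4*k/4 + 2*b^3/3 + sqrt(2)*b^2/2 - b*asin(2*b) + sqrt(3)*b - sqrt(1 - 4*b^2)/2


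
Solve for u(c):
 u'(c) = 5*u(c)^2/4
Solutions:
 u(c) = -4/(C1 + 5*c)


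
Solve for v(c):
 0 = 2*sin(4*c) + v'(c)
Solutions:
 v(c) = C1 + cos(4*c)/2


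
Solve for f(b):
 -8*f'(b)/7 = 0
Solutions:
 f(b) = C1


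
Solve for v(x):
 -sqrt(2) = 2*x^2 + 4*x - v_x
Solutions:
 v(x) = C1 + 2*x^3/3 + 2*x^2 + sqrt(2)*x


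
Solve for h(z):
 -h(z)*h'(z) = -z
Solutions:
 h(z) = -sqrt(C1 + z^2)
 h(z) = sqrt(C1 + z^2)


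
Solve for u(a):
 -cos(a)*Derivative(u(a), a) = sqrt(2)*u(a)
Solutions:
 u(a) = C1*(sin(a) - 1)^(sqrt(2)/2)/(sin(a) + 1)^(sqrt(2)/2)


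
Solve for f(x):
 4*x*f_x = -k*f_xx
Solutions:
 f(x) = C1 + C2*sqrt(k)*erf(sqrt(2)*x*sqrt(1/k))


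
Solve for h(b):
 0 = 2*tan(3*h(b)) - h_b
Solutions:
 h(b) = -asin(C1*exp(6*b))/3 + pi/3
 h(b) = asin(C1*exp(6*b))/3


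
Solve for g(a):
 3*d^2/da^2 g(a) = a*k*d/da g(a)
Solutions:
 g(a) = Piecewise((-sqrt(6)*sqrt(pi)*C1*erf(sqrt(6)*a*sqrt(-k)/6)/(2*sqrt(-k)) - C2, (k > 0) | (k < 0)), (-C1*a - C2, True))


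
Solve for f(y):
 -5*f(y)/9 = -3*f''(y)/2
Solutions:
 f(y) = C1*exp(-sqrt(30)*y/9) + C2*exp(sqrt(30)*y/9)


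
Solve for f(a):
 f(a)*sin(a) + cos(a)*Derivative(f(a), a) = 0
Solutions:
 f(a) = C1*cos(a)


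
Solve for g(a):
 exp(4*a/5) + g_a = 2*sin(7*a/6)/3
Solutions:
 g(a) = C1 - 5*exp(4*a/5)/4 - 4*cos(7*a/6)/7


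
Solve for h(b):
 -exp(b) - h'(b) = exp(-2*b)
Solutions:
 h(b) = C1 - exp(b) + exp(-2*b)/2


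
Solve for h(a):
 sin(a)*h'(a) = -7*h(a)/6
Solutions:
 h(a) = C1*(cos(a) + 1)^(7/12)/(cos(a) - 1)^(7/12)


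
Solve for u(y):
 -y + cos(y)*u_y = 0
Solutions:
 u(y) = C1 + Integral(y/cos(y), y)


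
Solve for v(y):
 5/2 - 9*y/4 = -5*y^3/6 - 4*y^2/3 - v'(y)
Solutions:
 v(y) = C1 - 5*y^4/24 - 4*y^3/9 + 9*y^2/8 - 5*y/2


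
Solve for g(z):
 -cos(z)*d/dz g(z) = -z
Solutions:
 g(z) = C1 + Integral(z/cos(z), z)


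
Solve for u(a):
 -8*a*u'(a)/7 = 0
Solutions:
 u(a) = C1


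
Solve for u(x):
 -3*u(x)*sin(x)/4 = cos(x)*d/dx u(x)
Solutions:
 u(x) = C1*cos(x)^(3/4)


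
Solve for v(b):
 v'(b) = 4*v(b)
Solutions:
 v(b) = C1*exp(4*b)


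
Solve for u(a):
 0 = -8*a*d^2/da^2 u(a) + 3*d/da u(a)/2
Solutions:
 u(a) = C1 + C2*a^(19/16)


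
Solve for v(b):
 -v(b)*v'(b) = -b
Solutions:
 v(b) = -sqrt(C1 + b^2)
 v(b) = sqrt(C1 + b^2)


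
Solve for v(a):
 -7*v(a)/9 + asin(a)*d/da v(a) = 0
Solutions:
 v(a) = C1*exp(7*Integral(1/asin(a), a)/9)


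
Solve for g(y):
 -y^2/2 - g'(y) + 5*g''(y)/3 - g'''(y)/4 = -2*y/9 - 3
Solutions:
 g(y) = C1 + C2*exp(2*y/3) + C3*exp(6*y) - y^3/6 - 13*y^2/18 + 91*y/108


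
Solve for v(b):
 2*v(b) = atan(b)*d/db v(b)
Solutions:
 v(b) = C1*exp(2*Integral(1/atan(b), b))


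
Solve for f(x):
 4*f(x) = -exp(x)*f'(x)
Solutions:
 f(x) = C1*exp(4*exp(-x))


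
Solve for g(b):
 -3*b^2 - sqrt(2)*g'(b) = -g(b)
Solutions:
 g(b) = C1*exp(sqrt(2)*b/2) + 3*b^2 + 6*sqrt(2)*b + 12


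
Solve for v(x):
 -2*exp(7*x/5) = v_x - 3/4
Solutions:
 v(x) = C1 + 3*x/4 - 10*exp(7*x/5)/7


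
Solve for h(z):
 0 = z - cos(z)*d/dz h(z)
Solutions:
 h(z) = C1 + Integral(z/cos(z), z)


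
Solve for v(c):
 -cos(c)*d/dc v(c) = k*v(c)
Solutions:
 v(c) = C1*exp(k*(log(sin(c) - 1) - log(sin(c) + 1))/2)


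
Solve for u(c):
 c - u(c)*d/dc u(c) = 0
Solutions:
 u(c) = -sqrt(C1 + c^2)
 u(c) = sqrt(C1 + c^2)


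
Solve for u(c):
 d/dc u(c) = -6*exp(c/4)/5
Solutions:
 u(c) = C1 - 24*exp(c/4)/5


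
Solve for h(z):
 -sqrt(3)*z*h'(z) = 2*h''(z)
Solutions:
 h(z) = C1 + C2*erf(3^(1/4)*z/2)


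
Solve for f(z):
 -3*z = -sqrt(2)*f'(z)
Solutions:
 f(z) = C1 + 3*sqrt(2)*z^2/4


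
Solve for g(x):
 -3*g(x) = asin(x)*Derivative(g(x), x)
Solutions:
 g(x) = C1*exp(-3*Integral(1/asin(x), x))


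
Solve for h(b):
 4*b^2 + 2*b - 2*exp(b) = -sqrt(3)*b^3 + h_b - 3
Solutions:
 h(b) = C1 + sqrt(3)*b^4/4 + 4*b^3/3 + b^2 + 3*b - 2*exp(b)


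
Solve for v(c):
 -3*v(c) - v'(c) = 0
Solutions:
 v(c) = C1*exp(-3*c)


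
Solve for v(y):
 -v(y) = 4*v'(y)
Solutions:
 v(y) = C1*exp(-y/4)


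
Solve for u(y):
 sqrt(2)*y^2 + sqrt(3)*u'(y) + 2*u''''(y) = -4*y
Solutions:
 u(y) = C1 + C4*exp(-2^(2/3)*3^(1/6)*y/2) - sqrt(6)*y^3/9 - 2*sqrt(3)*y^2/3 + (C2*sin(6^(2/3)*y/4) + C3*cos(6^(2/3)*y/4))*exp(2^(2/3)*3^(1/6)*y/4)


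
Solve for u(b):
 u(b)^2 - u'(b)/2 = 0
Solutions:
 u(b) = -1/(C1 + 2*b)


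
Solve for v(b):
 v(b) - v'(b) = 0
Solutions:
 v(b) = C1*exp(b)


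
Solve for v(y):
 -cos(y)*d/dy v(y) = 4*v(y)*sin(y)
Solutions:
 v(y) = C1*cos(y)^4


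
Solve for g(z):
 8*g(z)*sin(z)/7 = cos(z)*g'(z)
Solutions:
 g(z) = C1/cos(z)^(8/7)


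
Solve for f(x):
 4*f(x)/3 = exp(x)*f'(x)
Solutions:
 f(x) = C1*exp(-4*exp(-x)/3)


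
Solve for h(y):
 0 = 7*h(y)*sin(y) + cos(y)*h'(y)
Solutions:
 h(y) = C1*cos(y)^7


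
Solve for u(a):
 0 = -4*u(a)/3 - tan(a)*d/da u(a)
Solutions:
 u(a) = C1/sin(a)^(4/3)


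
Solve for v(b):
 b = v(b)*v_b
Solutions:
 v(b) = -sqrt(C1 + b^2)
 v(b) = sqrt(C1 + b^2)


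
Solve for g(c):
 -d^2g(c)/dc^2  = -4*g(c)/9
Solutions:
 g(c) = C1*exp(-2*c/3) + C2*exp(2*c/3)


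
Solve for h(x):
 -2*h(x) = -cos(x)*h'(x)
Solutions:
 h(x) = C1*(sin(x) + 1)/(sin(x) - 1)


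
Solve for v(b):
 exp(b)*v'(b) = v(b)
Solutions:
 v(b) = C1*exp(-exp(-b))


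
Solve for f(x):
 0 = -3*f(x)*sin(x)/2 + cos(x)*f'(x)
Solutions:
 f(x) = C1/cos(x)^(3/2)


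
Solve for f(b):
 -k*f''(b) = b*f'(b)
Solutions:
 f(b) = C1 + C2*sqrt(k)*erf(sqrt(2)*b*sqrt(1/k)/2)


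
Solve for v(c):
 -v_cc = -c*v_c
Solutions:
 v(c) = C1 + C2*erfi(sqrt(2)*c/2)


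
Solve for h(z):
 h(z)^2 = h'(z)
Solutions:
 h(z) = -1/(C1 + z)


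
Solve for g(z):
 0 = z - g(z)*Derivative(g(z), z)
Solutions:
 g(z) = -sqrt(C1 + z^2)
 g(z) = sqrt(C1 + z^2)


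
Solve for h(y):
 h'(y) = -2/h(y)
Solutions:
 h(y) = -sqrt(C1 - 4*y)
 h(y) = sqrt(C1 - 4*y)


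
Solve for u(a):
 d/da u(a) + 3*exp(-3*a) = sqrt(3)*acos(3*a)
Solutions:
 u(a) = C1 + sqrt(3)*a*acos(3*a) - sqrt(3)*sqrt(1 - 9*a^2)/3 + exp(-3*a)


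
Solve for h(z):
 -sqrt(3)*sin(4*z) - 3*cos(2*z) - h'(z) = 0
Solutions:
 h(z) = C1 - 3*sin(2*z)/2 + sqrt(3)*cos(4*z)/4
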